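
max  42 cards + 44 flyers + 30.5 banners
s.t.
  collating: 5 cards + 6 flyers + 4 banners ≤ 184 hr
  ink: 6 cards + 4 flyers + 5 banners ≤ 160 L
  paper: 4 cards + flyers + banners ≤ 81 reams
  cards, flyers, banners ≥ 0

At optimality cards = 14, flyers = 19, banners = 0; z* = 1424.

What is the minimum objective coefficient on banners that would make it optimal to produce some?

34

Check each constraint at x*: collating 184/184 (tight); ink 160/160 (tight); paper 75/81 (slack 6).
By complementary slackness, y = 0 for the non-binding constraint.
Dual feasibility on the basic columns requires 5·y_collating + 6·y_ink = 42, 6·y_collating + 4·y_ink = 44.
→ y_collating = 6 and y_ink = 2.
banners enters the basis when its profit ≥ yᵀa₃ = 6·4 + 2·5 = 34.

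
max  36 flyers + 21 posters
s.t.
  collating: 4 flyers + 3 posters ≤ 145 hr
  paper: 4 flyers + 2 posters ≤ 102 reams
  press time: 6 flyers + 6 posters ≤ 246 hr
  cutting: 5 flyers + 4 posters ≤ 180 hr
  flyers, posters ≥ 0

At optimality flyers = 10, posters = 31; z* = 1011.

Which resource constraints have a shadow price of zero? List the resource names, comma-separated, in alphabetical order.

collating, cutting

collating: 133/145 (slack 12)
paper: 102/102 (binding)
press time: 246/246 (binding)
cutting: 174/180 (slack 6)
By complementary slackness, a constraint with positive slack has shadow price 0 → collating, cutting.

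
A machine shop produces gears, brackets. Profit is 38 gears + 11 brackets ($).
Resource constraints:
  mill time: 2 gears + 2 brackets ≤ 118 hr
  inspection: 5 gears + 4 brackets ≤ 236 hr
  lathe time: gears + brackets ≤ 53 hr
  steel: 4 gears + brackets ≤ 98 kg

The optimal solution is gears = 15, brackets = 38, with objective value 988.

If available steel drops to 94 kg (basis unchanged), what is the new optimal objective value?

Binding: lathe time and steel. Non-binding: mill time (12 unused), inspection (9 unused).
Slack constraints have shadow price 0 (complementary slackness).
From A_Bᵀ y = c: 1·y_lathe time + 4·y_steel = 38; 1·y_lathe time + 1·y_steel = 11.
Solving: y_lathe time = 2, y_steel = 9.
Δz = y_steel·Δb = 9 × (-4) = -36, so new z* = 988 − 36 = 952.

952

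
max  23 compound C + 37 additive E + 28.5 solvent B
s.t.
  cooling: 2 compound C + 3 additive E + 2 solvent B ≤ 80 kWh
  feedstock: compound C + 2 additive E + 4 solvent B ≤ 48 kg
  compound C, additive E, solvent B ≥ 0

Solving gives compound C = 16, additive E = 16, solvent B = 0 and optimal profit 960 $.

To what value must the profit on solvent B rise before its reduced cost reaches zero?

38

Check each constraint at x*: cooling 80/80 (tight); feedstock 48/48 (tight).
Dual feasibility on the basic columns requires 2·y_cooling + 1·y_feedstock = 23, 3·y_cooling + 2·y_feedstock = 37.
Solving: y_cooling = 9, y_feedstock = 5.
solvent B enters the basis when its profit ≥ yᵀa₃ = 9·2 + 5·4 = 38.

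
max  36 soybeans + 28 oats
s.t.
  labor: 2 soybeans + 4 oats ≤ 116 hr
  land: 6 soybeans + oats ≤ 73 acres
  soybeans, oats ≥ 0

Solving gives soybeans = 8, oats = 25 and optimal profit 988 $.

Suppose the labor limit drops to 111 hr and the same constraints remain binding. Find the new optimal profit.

Both labor and land are binding at x*.
The binding rows give the dual system: 2·y_labor + 6·y_land = 36 and 4·y_labor + 1·y_land = 28.
This yields shadow prices y_labor = 6, y_land = 4.
Δz = y_labor·Δb = 6 × (-5) = -30, so new z* = 988 − 30 = 958.

958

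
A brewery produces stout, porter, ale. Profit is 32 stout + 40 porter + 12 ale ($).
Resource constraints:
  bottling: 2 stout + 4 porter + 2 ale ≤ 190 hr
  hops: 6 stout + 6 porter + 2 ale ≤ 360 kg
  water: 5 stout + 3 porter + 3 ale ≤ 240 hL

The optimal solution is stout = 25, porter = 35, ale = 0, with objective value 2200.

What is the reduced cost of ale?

At the optimum: bottling uses 190 of 190 (binding); hops uses 360 of 360 (binding); water uses 230 of 240 (slack = 10).
By complementary slackness, y = 0 for the non-binding constraint.
The binding rows give the dual system: 2·y_bottling + 6·y_hops = 32 and 4·y_bottling + 6·y_hops = 40.
→ y_bottling = 4 and y_hops = 4.
Reduced cost of ale: c₃ − yᵀa₃ = 12 − (4·2 + 4·2) = 12 − 16 = -4.

-4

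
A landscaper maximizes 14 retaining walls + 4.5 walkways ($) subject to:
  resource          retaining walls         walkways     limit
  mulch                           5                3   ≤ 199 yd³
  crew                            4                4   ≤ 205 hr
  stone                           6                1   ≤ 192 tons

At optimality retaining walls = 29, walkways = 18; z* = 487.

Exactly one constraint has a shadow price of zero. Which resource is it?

mulch: 199/199 (binding)
crew: 188/205 (slack 17)
stone: 192/192 (binding)
By complementary slackness, a constraint with positive slack has shadow price 0 → crew.

crew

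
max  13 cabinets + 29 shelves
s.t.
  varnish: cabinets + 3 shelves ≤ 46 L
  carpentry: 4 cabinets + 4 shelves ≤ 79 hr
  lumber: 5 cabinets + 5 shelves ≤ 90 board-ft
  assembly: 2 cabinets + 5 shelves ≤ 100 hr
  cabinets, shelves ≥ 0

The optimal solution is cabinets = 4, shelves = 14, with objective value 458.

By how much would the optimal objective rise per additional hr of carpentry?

At the optimum: varnish uses 46 of 46 (binding); carpentry uses 72 of 79 (slack = 7); lumber uses 90 of 90 (binding); assembly uses 78 of 100 (slack = 22).
Slack constraints have shadow price 0 (complementary slackness).
Dual feasibility on the basic columns requires 1·y_varnish + 5·y_lumber = 13, 3·y_varnish + 5·y_lumber = 29.
This yields shadow prices y_varnish = 8, y_lumber = 1.
Shadow price of carpentry = 0.

0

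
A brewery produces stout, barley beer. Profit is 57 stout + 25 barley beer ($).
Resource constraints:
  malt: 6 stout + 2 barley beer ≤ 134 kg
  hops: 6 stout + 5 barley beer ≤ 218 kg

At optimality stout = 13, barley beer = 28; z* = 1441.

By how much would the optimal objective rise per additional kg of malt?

7.5

Both malt and hops are binding at x*.
From A_Bᵀ y = c: 6·y_malt + 6·y_hops = 57; 2·y_malt + 5·y_hops = 25.
This yields shadow prices y_malt = 7.5, y_hops = 2.
Shadow price of malt = 7.5.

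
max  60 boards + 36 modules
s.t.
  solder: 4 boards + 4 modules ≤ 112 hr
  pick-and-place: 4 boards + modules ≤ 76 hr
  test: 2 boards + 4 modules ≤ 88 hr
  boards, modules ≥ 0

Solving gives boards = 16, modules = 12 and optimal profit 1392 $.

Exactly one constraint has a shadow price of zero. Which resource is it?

solder: 112/112 (binding)
pick-and-place: 76/76 (binding)
test: 80/88 (slack 8)
By complementary slackness, a constraint with positive slack has shadow price 0 → test.

test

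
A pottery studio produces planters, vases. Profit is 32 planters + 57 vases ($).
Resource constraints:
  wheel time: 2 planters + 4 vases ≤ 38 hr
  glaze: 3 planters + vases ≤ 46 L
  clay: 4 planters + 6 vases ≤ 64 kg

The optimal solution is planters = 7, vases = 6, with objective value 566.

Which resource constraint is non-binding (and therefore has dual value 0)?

wheel time: 38/38 (binding)
glaze: 27/46 (slack 19)
clay: 64/64 (binding)
By complementary slackness, a constraint with positive slack has shadow price 0 → glaze.

glaze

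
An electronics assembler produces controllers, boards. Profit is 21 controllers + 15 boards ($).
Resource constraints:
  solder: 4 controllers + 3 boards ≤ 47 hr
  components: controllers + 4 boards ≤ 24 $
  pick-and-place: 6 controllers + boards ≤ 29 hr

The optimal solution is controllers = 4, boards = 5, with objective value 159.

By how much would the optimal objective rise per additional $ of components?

At the optimum: solder uses 31 of 47 (slack = 16); components uses 24 of 24 (binding); pick-and-place uses 29 of 29 (binding).
Slack constraints have shadow price 0 (complementary slackness).
The binding rows give the dual system: 1·y_components + 6·y_pick-and-place = 21 and 4·y_components + 1·y_pick-and-place = 15.
→ y_components = 3 and y_pick-and-place = 3.
Shadow price of components = 3.

3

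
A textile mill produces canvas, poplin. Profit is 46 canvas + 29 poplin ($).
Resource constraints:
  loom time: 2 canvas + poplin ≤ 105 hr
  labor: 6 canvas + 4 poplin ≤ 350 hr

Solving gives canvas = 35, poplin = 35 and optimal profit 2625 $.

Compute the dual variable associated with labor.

Check each constraint at x*: loom time 105/105 (tight); labor 350/350 (tight).
The binding rows give the dual system: 2·y_loom time + 6·y_labor = 46 and 1·y_loom time + 4·y_labor = 29.
→ y_loom time = 5 and y_labor = 6.
Shadow price of labor = 6.

6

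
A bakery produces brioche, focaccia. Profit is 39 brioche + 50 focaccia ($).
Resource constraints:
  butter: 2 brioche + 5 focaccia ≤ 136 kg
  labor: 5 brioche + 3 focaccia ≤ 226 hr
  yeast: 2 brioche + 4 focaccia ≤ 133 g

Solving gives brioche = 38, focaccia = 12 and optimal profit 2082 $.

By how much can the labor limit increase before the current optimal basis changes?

Binding constraints: butter, labor. The basis is B = [[2,5],[5,3]] with det -19.
Per unit increase in labor, x* moves by d = (0.2632, -0.1053).
The basis stays optimal until yeast becomes binding; allowable increase = 85.5 hr.

85.5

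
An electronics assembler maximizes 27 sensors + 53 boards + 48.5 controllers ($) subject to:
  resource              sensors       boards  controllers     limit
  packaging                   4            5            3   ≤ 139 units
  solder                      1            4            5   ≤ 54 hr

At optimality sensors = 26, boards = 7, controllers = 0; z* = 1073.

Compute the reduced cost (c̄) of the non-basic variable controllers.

-1.5

Check each constraint at x*: packaging 139/139 (tight); solder 54/54 (tight).
The binding rows give the dual system: 4·y_packaging + 1·y_solder = 27 and 5·y_packaging + 4·y_solder = 53.
→ y_packaging = 5 and y_solder = 7.
Reduced cost of controllers: c₃ − yᵀa₃ = 48.5 − (5·3 + 7·5) = 48.5 − 50 = -1.5.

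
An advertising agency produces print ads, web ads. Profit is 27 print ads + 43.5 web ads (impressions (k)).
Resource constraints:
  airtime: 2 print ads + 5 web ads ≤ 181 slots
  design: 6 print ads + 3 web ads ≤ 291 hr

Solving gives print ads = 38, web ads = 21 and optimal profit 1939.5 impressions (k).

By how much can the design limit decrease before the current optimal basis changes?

182.4

Binding constraints: airtime, design. The basis is B = [[2,5],[6,3]] with det -24.
Per unit decrease in design, x* moves by d = (-0.2083, 0.0833).
The basis stays optimal until print ads reaches 0; allowable decrease = 182.4 hr.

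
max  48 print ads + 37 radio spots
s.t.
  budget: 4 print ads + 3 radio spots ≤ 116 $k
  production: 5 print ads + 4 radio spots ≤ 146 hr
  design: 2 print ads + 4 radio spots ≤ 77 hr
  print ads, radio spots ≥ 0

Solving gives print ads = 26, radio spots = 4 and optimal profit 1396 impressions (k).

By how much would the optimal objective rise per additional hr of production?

4

At the optimum: budget uses 116 of 116 (binding); production uses 146 of 146 (binding); design uses 68 of 77 (slack = 9).
Slack constraints have shadow price 0 (complementary slackness).
Dual feasibility on the basic columns requires 4·y_budget + 5·y_production = 48, 3·y_budget + 4·y_production = 37.
This yields shadow prices y_budget = 7, y_production = 4.
Shadow price of production = 4.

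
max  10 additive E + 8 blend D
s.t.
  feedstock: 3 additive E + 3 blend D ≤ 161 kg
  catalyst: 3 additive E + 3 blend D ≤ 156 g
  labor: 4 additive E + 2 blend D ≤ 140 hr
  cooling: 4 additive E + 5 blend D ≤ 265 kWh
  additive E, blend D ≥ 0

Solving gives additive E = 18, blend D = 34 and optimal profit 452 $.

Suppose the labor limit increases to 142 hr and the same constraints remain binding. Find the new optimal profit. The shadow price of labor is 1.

454

Δb = 2, so new z* = 452 + (1)·(2) = 452 + 2 = 454.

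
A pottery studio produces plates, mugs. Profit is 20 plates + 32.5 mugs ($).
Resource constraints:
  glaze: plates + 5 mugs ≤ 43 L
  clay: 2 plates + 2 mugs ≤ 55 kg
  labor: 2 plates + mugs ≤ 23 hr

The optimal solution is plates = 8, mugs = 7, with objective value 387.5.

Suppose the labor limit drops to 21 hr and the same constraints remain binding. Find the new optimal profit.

372.5

Binding: glaze and labor. Non-binding: clay (25 unused).
Slack constraints have shadow price 0 (complementary slackness).
Dual feasibility on the basic columns requires 1·y_glaze + 2·y_labor = 20, 5·y_glaze + 1·y_labor = 32.5.
This yields shadow prices y_glaze = 5, y_labor = 7.5.
Δz = y_labor·Δb = 7.5 × (-2) = -15, so new z* = 387.5 − 15 = 372.5.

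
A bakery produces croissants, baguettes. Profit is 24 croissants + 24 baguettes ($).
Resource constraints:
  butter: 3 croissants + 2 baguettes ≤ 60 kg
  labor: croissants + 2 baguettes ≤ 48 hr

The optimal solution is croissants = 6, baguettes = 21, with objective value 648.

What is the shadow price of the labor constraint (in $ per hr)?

Check each constraint at x*: butter 60/60 (tight); labor 48/48 (tight).
The binding rows give the dual system: 3·y_butter + 1·y_labor = 24 and 2·y_butter + 2·y_labor = 24.
This yields shadow prices y_butter = 6, y_labor = 6.
Shadow price of labor = 6.

6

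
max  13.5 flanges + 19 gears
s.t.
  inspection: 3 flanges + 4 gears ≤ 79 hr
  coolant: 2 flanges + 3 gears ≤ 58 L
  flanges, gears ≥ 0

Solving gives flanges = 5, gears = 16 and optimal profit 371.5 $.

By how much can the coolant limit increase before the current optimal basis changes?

1.25

Binding constraints: inspection, coolant. The basis is B = [[3,4],[2,3]] with det 1.
Per unit increase in coolant, x* moves by d = (-4, 3).
The basis stays optimal until flanges reaches 0; allowable increase = 1.25 L.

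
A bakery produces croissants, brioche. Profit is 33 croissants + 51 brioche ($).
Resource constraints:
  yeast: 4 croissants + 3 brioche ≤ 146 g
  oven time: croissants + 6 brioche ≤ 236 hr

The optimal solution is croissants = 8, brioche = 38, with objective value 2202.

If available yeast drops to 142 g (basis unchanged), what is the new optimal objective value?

2174

At the optimum: yeast uses 146 of 146 (binding); oven time uses 236 of 236 (binding).
The binding rows give the dual system: 4·y_yeast + 1·y_oven time = 33 and 3·y_yeast + 6·y_oven time = 51.
→ y_yeast = 7 and y_oven time = 5.
Δz = y_yeast·Δb = 7 × (-4) = -28, so new z* = 2202 − 28 = 2174.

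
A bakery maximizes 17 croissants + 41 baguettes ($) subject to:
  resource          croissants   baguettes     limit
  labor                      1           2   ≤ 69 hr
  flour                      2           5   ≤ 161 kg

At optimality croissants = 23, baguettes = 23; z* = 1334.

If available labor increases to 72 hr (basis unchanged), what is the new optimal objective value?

Both labor and flour are binding at x*.
The binding rows give the dual system: 1·y_labor + 2·y_flour = 17 and 2·y_labor + 5·y_flour = 41.
This yields shadow prices y_labor = 3, y_flour = 7.
Δz = y_labor·Δb = 3 × (3) = 9, so new z* = 1334 + 9 = 1343.

1343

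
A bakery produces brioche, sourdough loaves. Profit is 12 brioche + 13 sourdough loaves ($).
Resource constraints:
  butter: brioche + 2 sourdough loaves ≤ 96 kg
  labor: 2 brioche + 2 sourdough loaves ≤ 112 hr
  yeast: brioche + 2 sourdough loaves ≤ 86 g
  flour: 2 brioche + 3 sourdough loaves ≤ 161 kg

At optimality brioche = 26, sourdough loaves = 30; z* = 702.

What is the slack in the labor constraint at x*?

labor used = 2·26 + 2·30 = 112; slack = 112 − 112 = 0.

0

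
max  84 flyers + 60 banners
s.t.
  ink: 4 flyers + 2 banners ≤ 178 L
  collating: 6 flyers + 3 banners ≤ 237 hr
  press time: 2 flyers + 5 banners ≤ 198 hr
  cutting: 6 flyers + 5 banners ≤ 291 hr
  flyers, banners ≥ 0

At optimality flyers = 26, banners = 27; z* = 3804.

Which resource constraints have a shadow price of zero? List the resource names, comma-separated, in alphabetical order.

ink, press time

ink: 158/178 (slack 20)
collating: 237/237 (binding)
press time: 187/198 (slack 11)
cutting: 291/291 (binding)
By complementary slackness, a constraint with positive slack has shadow price 0 → ink, press time.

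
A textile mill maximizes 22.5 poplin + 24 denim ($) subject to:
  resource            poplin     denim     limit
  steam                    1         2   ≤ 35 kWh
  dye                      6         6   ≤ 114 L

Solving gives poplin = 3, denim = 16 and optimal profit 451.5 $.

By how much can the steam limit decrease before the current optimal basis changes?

16

Binding constraints: steam, dye. The basis is B = [[1,2],[6,6]] with det -6.
Per unit decrease in steam, x* moves by d = (1, -1).
The basis stays optimal until denim reaches 0; allowable decrease = 16 kWh.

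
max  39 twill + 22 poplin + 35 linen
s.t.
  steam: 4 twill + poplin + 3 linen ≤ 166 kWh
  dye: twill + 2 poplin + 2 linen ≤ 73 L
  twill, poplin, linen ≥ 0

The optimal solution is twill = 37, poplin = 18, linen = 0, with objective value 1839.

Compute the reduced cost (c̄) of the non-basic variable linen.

-3

Both steam and dye are binding at x*.
The binding rows give the dual system: 4·y_steam + 1·y_dye = 39 and 1·y_steam + 2·y_dye = 22.
Solving: y_steam = 8, y_dye = 7.
Reduced cost of linen: c₃ − yᵀa₃ = 35 − (8·3 + 7·2) = 35 − 38 = -3.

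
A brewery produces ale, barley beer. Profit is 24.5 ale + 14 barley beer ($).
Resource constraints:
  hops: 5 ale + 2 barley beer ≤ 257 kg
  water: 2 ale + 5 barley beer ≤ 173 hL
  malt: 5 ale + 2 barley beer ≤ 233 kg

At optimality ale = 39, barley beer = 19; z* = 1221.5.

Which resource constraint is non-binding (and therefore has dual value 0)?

hops

hops: 233/257 (slack 24)
water: 173/173 (binding)
malt: 233/233 (binding)
By complementary slackness, a constraint with positive slack has shadow price 0 → hops.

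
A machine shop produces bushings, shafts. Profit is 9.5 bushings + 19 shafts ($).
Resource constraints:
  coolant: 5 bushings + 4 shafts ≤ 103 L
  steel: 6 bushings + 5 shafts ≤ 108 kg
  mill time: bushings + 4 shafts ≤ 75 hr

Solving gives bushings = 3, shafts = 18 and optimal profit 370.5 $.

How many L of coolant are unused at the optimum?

coolant used = 5·3 + 4·18 = 87; slack = 103 − 87 = 16.

16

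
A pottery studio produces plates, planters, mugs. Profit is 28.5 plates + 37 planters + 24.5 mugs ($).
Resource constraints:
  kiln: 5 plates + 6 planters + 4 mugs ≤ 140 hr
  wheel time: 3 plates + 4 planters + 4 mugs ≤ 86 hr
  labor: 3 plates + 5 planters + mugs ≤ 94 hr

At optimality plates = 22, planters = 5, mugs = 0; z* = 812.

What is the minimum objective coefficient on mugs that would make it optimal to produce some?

34

At the optimum: kiln uses 140 of 140 (binding); wheel time uses 86 of 86 (binding); labor uses 91 of 94 (slack = 3).
By complementary slackness, y = 0 for the non-binding constraint.
Dual feasibility on the basic columns requires 5·y_kiln + 3·y_wheel time = 28.5, 6·y_kiln + 4·y_wheel time = 37.
This yields shadow prices y_kiln = 1.5, y_wheel time = 7.
mugs enters the basis when its profit ≥ yᵀa₃ = 1.5·4 + 7·4 = 34.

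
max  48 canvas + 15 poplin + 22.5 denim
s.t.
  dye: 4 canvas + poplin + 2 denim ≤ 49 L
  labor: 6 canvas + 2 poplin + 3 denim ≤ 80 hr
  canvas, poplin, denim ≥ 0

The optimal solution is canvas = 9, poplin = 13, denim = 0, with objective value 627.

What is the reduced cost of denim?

-1.5

Both dye and labor are binding at x*.
The binding rows give the dual system: 4·y_dye + 6·y_labor = 48 and 1·y_dye + 2·y_labor = 15.
→ y_dye = 3 and y_labor = 6.
Reduced cost of denim: c₃ − yᵀa₃ = 22.5 − (3·2 + 6·3) = 22.5 − 24 = -1.5.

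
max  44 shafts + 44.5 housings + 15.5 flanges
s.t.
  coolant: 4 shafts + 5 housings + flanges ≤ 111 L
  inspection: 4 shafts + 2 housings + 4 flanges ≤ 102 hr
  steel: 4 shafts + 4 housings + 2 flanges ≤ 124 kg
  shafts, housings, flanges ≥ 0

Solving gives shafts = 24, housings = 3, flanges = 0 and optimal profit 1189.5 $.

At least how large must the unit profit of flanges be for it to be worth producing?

At the optimum: coolant uses 111 of 111 (binding); inspection uses 102 of 102 (binding); steel uses 108 of 124 (slack = 16).
By complementary slackness, y = 0 for the non-binding constraint.
Dual feasibility on the basic columns requires 4·y_coolant + 4·y_inspection = 44, 5·y_coolant + 2·y_inspection = 44.5.
Solving: y_coolant = 7.5, y_inspection = 3.5.
flanges enters the basis when its profit ≥ yᵀa₃ = 7.5·1 + 3.5·4 = 21.5.

21.5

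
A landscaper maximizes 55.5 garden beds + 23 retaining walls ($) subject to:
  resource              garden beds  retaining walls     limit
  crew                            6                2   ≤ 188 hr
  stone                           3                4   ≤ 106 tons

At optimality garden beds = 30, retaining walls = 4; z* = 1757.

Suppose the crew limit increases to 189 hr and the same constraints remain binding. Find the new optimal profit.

1765.5

Both crew and stone are binding at x*.
The binding rows give the dual system: 6·y_crew + 3·y_stone = 55.5 and 2·y_crew + 4·y_stone = 23.
This yields shadow prices y_crew = 8.5, y_stone = 1.5.
Δz = y_crew·Δb = 8.5 × (1) = 8.5, so new z* = 1757 + 8.5 = 1765.5.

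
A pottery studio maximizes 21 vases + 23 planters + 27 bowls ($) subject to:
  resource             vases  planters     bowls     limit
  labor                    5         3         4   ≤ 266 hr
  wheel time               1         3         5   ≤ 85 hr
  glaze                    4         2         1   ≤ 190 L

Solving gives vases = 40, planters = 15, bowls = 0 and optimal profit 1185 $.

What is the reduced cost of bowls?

-2

Check each constraint at x*: labor 245/266 (slack 21); wheel time 85/85 (tight); glaze 190/190 (tight).
Slack constraints have shadow price 0 (complementary slackness).
The binding rows give the dual system: 1·y_wheel time + 4·y_glaze = 21 and 3·y_wheel time + 2·y_glaze = 23.
Solving: y_wheel time = 5, y_glaze = 4.
Reduced cost of bowls: c₃ − yᵀa₃ = 27 − (5·5 + 4·1) = 27 − 29 = -2.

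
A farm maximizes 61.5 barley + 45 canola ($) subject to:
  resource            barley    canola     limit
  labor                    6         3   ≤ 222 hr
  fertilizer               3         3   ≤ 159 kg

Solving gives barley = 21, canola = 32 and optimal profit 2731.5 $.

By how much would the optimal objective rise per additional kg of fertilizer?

9.5

Check each constraint at x*: labor 222/222 (tight); fertilizer 159/159 (tight).
Dual feasibility on the basic columns requires 6·y_labor + 3·y_fertilizer = 61.5, 3·y_labor + 3·y_fertilizer = 45.
Solving: y_labor = 5.5, y_fertilizer = 9.5.
Shadow price of fertilizer = 9.5.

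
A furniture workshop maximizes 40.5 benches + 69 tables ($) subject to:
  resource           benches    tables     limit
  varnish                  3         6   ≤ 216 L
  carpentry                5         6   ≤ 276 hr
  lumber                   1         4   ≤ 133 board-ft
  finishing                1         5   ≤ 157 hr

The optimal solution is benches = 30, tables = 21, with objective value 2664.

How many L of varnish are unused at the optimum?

0

varnish used = 3·30 + 6·21 = 216; slack = 216 − 216 = 0.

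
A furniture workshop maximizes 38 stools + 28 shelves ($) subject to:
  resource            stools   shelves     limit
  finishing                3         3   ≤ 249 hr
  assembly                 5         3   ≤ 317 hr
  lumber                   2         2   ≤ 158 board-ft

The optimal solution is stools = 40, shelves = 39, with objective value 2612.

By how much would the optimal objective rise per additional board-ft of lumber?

6.5

Binding: assembly and lumber. Non-binding: finishing (12 unused).
Slack constraints have shadow price 0 (complementary slackness).
The binding rows give the dual system: 5·y_assembly + 2·y_lumber = 38 and 3·y_assembly + 2·y_lumber = 28.
→ y_assembly = 5 and y_lumber = 6.5.
Shadow price of lumber = 6.5.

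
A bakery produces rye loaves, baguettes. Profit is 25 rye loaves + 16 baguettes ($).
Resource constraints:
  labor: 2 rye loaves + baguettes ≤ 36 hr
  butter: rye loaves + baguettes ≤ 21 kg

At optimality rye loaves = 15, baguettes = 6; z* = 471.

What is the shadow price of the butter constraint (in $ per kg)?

7

At the optimum: labor uses 36 of 36 (binding); butter uses 21 of 21 (binding).
Dual feasibility on the basic columns requires 2·y_labor + 1·y_butter = 25, 1·y_labor + 1·y_butter = 16.
Solving: y_labor = 9, y_butter = 7.
Shadow price of butter = 7.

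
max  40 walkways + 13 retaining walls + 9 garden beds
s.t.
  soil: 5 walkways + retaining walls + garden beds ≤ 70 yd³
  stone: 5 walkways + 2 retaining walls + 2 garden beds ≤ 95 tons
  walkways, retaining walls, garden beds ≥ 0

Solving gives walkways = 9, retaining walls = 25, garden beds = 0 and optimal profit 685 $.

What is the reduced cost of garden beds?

-4

Check each constraint at x*: soil 70/70 (tight); stone 95/95 (tight).
The binding rows give the dual system: 5·y_soil + 5·y_stone = 40 and 1·y_soil + 2·y_stone = 13.
→ y_soil = 3 and y_stone = 5.
Reduced cost of garden beds: c₃ − yᵀa₃ = 9 − (3·1 + 5·2) = 9 − 13 = -4.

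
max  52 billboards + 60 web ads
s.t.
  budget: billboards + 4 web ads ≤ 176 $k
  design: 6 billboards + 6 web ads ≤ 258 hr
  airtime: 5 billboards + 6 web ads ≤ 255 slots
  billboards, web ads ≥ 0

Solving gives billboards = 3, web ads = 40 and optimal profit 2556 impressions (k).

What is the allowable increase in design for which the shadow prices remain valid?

48

Binding constraints: design, airtime. The basis is B = [[6,6],[5,6]] with det 6.
Per unit increase in design, x* moves by d = (1, -0.8333).
The basis stays optimal until web ads reaches 0; allowable increase = 48 hr.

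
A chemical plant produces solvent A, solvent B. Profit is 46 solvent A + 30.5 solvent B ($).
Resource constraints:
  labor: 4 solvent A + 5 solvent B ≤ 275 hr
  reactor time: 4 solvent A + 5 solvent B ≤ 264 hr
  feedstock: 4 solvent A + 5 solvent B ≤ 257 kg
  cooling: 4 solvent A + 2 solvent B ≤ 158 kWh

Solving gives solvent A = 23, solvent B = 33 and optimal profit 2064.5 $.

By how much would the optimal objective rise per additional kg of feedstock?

Check each constraint at x*: labor 257/275 (slack 18); reactor time 257/264 (slack 7); feedstock 257/257 (tight); cooling 158/158 (tight).
By complementary slackness, y = 0 for the non-binding constraints.
From A_Bᵀ y = c: 4·y_feedstock + 4·y_cooling = 46; 5·y_feedstock + 2·y_cooling = 30.5.
→ y_feedstock = 2.5 and y_cooling = 9.
Shadow price of feedstock = 2.5.

2.5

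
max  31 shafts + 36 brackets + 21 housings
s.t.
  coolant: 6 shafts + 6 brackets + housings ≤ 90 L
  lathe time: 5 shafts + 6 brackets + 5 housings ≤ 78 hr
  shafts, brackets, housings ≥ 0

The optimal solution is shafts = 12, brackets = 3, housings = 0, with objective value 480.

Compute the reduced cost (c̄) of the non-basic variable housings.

-5

Both coolant and lathe time are binding at x*.
The binding rows give the dual system: 6·y_coolant + 5·y_lathe time = 31 and 6·y_coolant + 6·y_lathe time = 36.
→ y_coolant = 1 and y_lathe time = 5.
Reduced cost of housings: c₃ − yᵀa₃ = 21 − (1·1 + 5·5) = 21 − 26 = -5.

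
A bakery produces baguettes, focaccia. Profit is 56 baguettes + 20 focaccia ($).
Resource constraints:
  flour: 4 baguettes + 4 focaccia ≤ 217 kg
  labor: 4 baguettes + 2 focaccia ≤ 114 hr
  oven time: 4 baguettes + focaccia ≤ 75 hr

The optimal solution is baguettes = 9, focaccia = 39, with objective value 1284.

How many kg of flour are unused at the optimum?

25

flour used = 4·9 + 4·39 = 192; slack = 217 − 192 = 25.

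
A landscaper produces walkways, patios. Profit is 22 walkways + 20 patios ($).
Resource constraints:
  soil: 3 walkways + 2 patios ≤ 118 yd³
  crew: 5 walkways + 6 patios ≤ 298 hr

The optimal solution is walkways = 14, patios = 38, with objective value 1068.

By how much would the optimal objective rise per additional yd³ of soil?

At the optimum: soil uses 118 of 118 (binding); crew uses 298 of 298 (binding).
The binding rows give the dual system: 3·y_soil + 5·y_crew = 22 and 2·y_soil + 6·y_crew = 20.
Solving: y_soil = 4, y_crew = 2.
Shadow price of soil = 4.

4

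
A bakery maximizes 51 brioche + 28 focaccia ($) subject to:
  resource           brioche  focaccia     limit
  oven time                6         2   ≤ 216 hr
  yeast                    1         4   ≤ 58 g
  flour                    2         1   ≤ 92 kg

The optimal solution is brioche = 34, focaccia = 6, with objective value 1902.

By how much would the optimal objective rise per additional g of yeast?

3

Binding: oven time and yeast. Non-binding: flour (18 unused).
Slack constraints have shadow price 0 (complementary slackness).
Dual feasibility on the basic columns requires 6·y_oven time + 1·y_yeast = 51, 2·y_oven time + 4·y_yeast = 28.
→ y_oven time = 8 and y_yeast = 3.
Shadow price of yeast = 3.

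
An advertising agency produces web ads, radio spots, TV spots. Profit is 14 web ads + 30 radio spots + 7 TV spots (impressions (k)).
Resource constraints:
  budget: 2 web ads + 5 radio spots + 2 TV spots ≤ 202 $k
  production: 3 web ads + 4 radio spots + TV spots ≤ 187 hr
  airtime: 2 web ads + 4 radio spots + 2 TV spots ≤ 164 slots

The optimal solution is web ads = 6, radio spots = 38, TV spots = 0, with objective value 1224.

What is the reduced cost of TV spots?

At the optimum: budget uses 202 of 202 (binding); production uses 170 of 187 (slack = 17); airtime uses 164 of 164 (binding).
By complementary slackness, y = 0 for the non-binding constraint.
The binding rows give the dual system: 2·y_budget + 2·y_airtime = 14 and 5·y_budget + 4·y_airtime = 30.
→ y_budget = 2 and y_airtime = 5.
Reduced cost of TV spots: c₃ − yᵀa₃ = 7 − (2·2 + 5·2) = 7 − 14 = -7.

-7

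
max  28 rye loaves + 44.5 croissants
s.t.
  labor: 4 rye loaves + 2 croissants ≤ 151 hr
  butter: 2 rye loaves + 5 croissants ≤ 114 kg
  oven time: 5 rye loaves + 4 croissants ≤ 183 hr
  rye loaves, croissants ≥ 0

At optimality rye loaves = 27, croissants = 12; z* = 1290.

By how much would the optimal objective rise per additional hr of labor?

0

Check each constraint at x*: labor 132/151 (slack 19); butter 114/114 (tight); oven time 183/183 (tight).
Slack constraints have shadow price 0 (complementary slackness).
The binding rows give the dual system: 2·y_butter + 5·y_oven time = 28 and 5·y_butter + 4·y_oven time = 44.5.
→ y_butter = 6.5 and y_oven time = 3.
Shadow price of labor = 0.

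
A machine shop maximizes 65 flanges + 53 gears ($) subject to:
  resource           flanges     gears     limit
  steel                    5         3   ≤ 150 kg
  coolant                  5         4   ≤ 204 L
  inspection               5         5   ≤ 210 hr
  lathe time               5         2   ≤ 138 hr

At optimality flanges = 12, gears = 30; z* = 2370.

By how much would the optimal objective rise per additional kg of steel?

6

At the optimum: steel uses 150 of 150 (binding); coolant uses 180 of 204 (slack = 24); inspection uses 210 of 210 (binding); lathe time uses 120 of 138 (slack = 18).
Slack constraints have shadow price 0 (complementary slackness).
Dual feasibility on the basic columns requires 5·y_steel + 5·y_inspection = 65, 3·y_steel + 5·y_inspection = 53.
Solving: y_steel = 6, y_inspection = 7.
Shadow price of steel = 6.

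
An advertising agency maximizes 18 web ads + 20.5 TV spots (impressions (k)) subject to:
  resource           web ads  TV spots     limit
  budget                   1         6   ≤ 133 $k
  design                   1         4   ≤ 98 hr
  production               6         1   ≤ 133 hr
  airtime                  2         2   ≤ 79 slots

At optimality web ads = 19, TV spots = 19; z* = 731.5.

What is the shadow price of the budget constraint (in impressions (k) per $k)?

Binding: budget and production. Non-binding: design (3 unused), airtime (3 unused).
Since design, airtime are not tight, their duals are 0.
The binding rows give the dual system: 1·y_budget + 6·y_production = 18 and 6·y_budget + 1·y_production = 20.5.
→ y_budget = 3 and y_production = 2.5.
Shadow price of budget = 3.

3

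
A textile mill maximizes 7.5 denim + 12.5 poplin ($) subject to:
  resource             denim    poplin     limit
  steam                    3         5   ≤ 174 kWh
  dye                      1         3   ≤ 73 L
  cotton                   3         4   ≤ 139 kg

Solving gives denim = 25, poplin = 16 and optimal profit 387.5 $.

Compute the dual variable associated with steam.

Binding: dye and cotton. Non-binding: steam (19 unused).
Slack constraints have shadow price 0 (complementary slackness).
Dual feasibility on the basic columns requires 1·y_dye + 3·y_cotton = 7.5, 3·y_dye + 4·y_cotton = 12.5.
Solving: y_dye = 1.5, y_cotton = 2.
Shadow price of steam = 0.

0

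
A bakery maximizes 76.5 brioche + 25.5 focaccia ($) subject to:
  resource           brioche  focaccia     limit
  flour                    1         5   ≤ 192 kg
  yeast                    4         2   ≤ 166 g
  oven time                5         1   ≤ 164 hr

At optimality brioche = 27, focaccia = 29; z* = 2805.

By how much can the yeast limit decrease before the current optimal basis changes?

34.8

Binding constraints: yeast, oven time. The basis is B = [[4,2],[5,1]] with det -6.
Per unit decrease in yeast, x* moves by d = (0.1667, -0.8333).
The basis stays optimal until focaccia reaches 0; allowable decrease = 34.8 g.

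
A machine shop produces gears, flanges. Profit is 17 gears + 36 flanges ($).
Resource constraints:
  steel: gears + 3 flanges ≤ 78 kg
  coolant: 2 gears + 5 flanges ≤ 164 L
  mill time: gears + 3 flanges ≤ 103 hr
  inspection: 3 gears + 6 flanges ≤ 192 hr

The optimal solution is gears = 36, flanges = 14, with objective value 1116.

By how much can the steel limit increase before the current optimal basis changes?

Binding constraints: steel, inspection. The basis is B = [[1,3],[3,6]] with det -3.
Per unit increase in steel, x* moves by d = (-2, 1).
The basis stays optimal until gears reaches 0; allowable increase = 18 kg.

18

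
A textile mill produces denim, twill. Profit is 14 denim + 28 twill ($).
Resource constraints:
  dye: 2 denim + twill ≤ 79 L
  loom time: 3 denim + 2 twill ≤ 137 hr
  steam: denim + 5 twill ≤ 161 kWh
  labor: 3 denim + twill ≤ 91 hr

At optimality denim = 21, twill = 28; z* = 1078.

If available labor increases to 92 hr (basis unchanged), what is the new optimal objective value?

1081

Binding: steam and labor. Non-binding: dye (9 unused), loom time (18 unused).
Since dye, loom time are not tight, their duals are 0.
The binding rows give the dual system: 1·y_steam + 3·y_labor = 14 and 5·y_steam + 1·y_labor = 28.
This yields shadow prices y_steam = 5, y_labor = 3.
Δz = y_labor·Δb = 3 × (1) = 3, so new z* = 1078 + 3 = 1081.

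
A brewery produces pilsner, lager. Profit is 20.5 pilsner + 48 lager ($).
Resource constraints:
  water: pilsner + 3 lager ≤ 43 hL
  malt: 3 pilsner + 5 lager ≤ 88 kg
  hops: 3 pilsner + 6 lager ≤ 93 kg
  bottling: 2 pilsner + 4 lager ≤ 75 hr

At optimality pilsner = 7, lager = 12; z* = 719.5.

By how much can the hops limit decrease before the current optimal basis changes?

7

Binding constraints: water, hops. The basis is B = [[1,3],[3,6]] with det -3.
Per unit decrease in hops, x* moves by d = (-1, 0.3333).
The basis stays optimal until pilsner reaches 0; allowable decrease = 7 kg.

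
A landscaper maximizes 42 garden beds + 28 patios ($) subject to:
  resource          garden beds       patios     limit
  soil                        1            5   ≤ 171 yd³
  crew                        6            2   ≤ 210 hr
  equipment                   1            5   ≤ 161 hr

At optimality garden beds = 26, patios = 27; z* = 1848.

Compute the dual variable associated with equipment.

Check each constraint at x*: soil 161/171 (slack 10); crew 210/210 (tight); equipment 161/161 (tight).
Since soil is not tight, its dual is 0.
From A_Bᵀ y = c: 6·y_crew + 1·y_equipment = 42; 2·y_crew + 5·y_equipment = 28.
→ y_crew = 6.5 and y_equipment = 3.
Shadow price of equipment = 3.

3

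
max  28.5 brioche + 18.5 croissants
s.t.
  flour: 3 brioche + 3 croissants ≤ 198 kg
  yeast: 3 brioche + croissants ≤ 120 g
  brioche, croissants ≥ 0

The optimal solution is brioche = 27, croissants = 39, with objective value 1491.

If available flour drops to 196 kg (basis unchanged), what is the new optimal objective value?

1482

Check each constraint at x*: flour 198/198 (tight); yeast 120/120 (tight).
From A_Bᵀ y = c: 3·y_flour + 3·y_yeast = 28.5; 3·y_flour + 1·y_yeast = 18.5.
This yields shadow prices y_flour = 4.5, y_yeast = 5.
Δz = y_flour·Δb = 4.5 × (-2) = -9, so new z* = 1491 − 9 = 1482.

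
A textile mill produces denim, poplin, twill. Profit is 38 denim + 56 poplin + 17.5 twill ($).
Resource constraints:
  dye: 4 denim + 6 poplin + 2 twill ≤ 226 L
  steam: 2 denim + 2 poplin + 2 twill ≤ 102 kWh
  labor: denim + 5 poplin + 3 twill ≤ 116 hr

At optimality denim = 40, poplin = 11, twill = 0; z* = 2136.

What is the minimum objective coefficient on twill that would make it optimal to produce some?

20

Binding: dye and steam. Non-binding: labor (21 unused).
By complementary slackness, y = 0 for the non-binding constraint.
From A_Bᵀ y = c: 4·y_dye + 2·y_steam = 38; 6·y_dye + 2·y_steam = 56.
→ y_dye = 9 and y_steam = 1.
twill enters the basis when its profit ≥ yᵀa₃ = 9·2 + 1·2 = 20.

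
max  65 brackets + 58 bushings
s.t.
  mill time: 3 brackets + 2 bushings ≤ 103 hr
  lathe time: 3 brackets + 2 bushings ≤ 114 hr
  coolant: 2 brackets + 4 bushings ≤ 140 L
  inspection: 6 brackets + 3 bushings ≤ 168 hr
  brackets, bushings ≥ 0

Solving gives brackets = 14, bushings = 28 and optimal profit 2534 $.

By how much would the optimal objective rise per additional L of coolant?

Check each constraint at x*: mill time 98/103 (slack 5); lathe time 98/114 (slack 16); coolant 140/140 (tight); inspection 168/168 (tight).
Since mill time, lathe time are not tight, their duals are 0.
From A_Bᵀ y = c: 2·y_coolant + 6·y_inspection = 65; 4·y_coolant + 3·y_inspection = 58.
This yields shadow prices y_coolant = 8.5, y_inspection = 8.
Shadow price of coolant = 8.5.

8.5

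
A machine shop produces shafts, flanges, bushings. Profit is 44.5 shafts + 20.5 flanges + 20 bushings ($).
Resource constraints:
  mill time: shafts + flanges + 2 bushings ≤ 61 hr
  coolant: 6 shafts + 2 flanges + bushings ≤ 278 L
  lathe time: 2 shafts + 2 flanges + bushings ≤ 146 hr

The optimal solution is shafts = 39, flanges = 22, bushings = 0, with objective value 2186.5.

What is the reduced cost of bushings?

At the optimum: mill time uses 61 of 61 (binding); coolant uses 278 of 278 (binding); lathe time uses 122 of 146 (slack = 24).
By complementary slackness, y = 0 for the non-binding constraint.
From A_Bᵀ y = c: 1·y_mill time + 6·y_coolant = 44.5; 1·y_mill time + 2·y_coolant = 20.5.
Solving: y_mill time = 8.5, y_coolant = 6.
Reduced cost of bushings: c₃ − yᵀa₃ = 20 − (8.5·2 + 6·1) = 20 − 23 = -3.

-3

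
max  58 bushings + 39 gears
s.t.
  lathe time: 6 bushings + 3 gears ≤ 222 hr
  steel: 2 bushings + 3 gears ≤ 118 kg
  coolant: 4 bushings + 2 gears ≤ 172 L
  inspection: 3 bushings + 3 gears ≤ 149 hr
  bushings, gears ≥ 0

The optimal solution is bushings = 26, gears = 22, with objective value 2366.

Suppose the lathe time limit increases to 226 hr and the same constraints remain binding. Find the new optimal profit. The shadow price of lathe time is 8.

2398

Δb = 4, so new z* = 2366 + (8)·(4) = 2366 + 32 = 2398.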